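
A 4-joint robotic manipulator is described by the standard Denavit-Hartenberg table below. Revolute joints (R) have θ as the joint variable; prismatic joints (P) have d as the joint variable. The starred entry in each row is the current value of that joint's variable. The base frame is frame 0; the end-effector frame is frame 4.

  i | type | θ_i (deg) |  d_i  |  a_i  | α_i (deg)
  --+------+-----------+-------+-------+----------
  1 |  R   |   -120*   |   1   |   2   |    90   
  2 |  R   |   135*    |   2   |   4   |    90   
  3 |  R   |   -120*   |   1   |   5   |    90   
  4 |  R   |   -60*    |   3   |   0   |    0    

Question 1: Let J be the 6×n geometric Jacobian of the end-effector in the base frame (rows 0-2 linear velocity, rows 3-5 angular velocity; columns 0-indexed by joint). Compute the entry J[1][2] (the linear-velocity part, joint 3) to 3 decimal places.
-0.816

axis z_2 = (-0.3536,-0.6124,0.7071); lever o_n−o_2 = (0.2950,-5.1494,-2.8978)
cross product → J_v[:, 2] = (5.4157,-0.8159,2.0012)
J_ω[:, 2] = z_2
entry J[1][2] = -0.8159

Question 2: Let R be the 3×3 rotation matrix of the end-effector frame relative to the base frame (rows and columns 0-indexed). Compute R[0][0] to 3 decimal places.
End-effector x-axis (col 0 of R) = (0.5928,0.1607,-0.7891)
R[0][0] = 0.5928

0.593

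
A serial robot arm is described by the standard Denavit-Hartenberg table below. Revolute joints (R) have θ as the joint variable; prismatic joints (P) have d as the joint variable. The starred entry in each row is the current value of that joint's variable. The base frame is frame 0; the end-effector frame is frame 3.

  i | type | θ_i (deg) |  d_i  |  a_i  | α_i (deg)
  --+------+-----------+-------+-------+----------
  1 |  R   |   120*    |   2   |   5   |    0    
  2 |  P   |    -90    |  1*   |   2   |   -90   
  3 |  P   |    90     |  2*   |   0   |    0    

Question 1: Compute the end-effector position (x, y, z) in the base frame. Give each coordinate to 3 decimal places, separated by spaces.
after link 1: o_1 = (-2.5000, 4.3301, 2.0000)
after link 2: o_2 = (-0.7679, 5.3301, 3.0000)
after link 3: o_3 = (-1.7679, 7.0622, 3.0000)

-1.768 7.062 3.000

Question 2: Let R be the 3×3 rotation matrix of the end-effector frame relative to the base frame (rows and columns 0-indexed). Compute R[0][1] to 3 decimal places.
-0.866

End-effector y-axis (col 1 of R) = (-0.8660,-0.5000,-0.0000)
R[0][1] = -0.8660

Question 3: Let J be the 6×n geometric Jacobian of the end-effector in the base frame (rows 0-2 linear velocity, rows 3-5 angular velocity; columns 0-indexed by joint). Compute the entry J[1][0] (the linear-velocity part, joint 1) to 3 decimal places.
axis z_0 = ẑ; lever o_n−o_0 = (-1.7679,7.0622,3.0000)
cross product → J_v[:, 0] = (-7.0622,-1.7679,0.0000)
J_ω[:, 0] = z_0
entry J[1][0] = -1.7679

-1.768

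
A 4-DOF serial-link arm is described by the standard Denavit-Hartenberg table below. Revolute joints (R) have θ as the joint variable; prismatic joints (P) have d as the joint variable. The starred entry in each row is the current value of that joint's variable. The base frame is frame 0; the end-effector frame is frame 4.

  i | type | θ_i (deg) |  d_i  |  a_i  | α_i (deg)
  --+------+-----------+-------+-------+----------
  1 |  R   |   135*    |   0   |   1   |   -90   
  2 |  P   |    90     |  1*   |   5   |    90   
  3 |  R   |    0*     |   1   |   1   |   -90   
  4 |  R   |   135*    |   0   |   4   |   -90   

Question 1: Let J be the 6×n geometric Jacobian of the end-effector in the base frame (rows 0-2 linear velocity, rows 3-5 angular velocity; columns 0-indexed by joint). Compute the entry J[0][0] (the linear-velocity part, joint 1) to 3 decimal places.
axis z_0 = ẑ; lever o_n−o_0 = (-0.1213,-1.2929,-3.1716)
cross product → J_v[:, 0] = (1.2929,-0.1213,0.0000)
J_ω[:, 0] = z_0
entry J[0][0] = 1.2929

1.293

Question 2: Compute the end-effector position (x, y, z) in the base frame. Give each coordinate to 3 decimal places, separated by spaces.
after link 1: o_1 = (-0.7071, 0.7071, 0.0000)
after link 2: o_2 = (-1.4142, 0.0000, -5.0000)
after link 3: o_3 = (-2.1213, 0.7071, -6.0000)
after link 4: o_4 = (-0.1213, -1.2929, -3.1716)

-0.121 -1.293 -3.172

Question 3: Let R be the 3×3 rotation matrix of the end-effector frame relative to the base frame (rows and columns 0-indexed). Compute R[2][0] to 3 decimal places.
0.707

End-effector x-axis (col 0 of R) = (0.5000,-0.5000,0.7071)
R[2][0] = 0.7071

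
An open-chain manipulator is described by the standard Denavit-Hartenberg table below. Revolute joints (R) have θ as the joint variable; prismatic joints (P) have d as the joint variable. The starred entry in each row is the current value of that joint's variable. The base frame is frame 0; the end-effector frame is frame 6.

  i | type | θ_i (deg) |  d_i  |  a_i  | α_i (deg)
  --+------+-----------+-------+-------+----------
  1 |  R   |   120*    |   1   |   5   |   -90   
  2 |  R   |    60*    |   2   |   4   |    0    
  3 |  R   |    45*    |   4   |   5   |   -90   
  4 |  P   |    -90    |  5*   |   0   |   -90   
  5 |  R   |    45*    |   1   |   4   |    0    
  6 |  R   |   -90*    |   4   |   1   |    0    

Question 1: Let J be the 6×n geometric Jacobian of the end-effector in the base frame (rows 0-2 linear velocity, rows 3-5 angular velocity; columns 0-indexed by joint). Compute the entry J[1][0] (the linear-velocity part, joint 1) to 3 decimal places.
axis z_0 = ẑ; lever o_n−o_0 = (-9.0736,-3.3551,-11.3783)
cross product → J_v[:, 0] = (3.3551,-9.0736,0.0000)
J_ω[:, 0] = z_0
entry J[1][0] = -9.0736

-9.074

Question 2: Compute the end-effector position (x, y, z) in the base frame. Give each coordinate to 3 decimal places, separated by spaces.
after link 1: o_1 = (-2.5000, 4.3301, 1.0000)
after link 2: o_2 = (-5.2321, 5.0622, -2.4641)
after link 3: o_3 = (-8.0491, 1.9415, -7.2937)
after link 4: o_4 = (-5.6343, -2.2411, -5.9996)
after link 5: o_5 = (-9.3204, -1.5135, -7.6976)
after link 6: o_6 = (-9.0736, -3.3551, -11.3783)

-9.074 -3.355 -11.378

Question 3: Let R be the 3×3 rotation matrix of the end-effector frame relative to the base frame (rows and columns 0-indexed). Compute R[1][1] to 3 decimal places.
End-effector y-axis (col 1 of R) = (-0.9539,0.2380,-0.1830)
R[1][1] = 0.2380

0.238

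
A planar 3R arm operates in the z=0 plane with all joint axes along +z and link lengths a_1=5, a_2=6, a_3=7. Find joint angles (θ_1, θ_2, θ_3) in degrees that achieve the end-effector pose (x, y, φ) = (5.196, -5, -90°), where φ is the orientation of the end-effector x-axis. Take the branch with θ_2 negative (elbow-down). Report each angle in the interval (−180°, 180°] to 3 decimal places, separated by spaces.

wrist centre = target − a_3·(cos φ, sin φ) = (5.1960, 2.0000)
cos θ_2 = (30.9984−5²−6²)/(2·5·6) = -0.5000; θ_2 = -120.0017° (elbow-down)
β = atan2(2.0000,5.1960) = 21.0523°; ψ = atan2(-5.1961,1.9998) = -68.9495°
θ_1 = β − ψ = 90.0017°
θ_3 = φ − θ_1 − θ_2 = -60.0000° (wrapped to (-180°,180°])

90.002 -120.002 -60.000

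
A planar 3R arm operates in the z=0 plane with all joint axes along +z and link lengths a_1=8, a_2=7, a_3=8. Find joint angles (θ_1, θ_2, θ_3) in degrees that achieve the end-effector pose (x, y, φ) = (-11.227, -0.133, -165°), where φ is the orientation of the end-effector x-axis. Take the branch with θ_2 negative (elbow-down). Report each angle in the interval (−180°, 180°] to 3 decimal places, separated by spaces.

-147.943 -150.004 132.947

wrist centre = target − a_3·(cos φ, sin φ) = (-3.4996, 1.9376)
cos θ_2 = (16.0013−8²−7²)/(2·8·7) = -0.8661; θ_2 = -150.0040° (elbow-down)
β = atan2(1.9376,-3.4996) = 151.0289°; ψ = atan2(-3.4996,1.9376) = -61.0284°
θ_1 = β − ψ = 212.0573°
θ_3 = φ − θ_1 − θ_2 = 132.9467° (wrapped to (-180°,180°])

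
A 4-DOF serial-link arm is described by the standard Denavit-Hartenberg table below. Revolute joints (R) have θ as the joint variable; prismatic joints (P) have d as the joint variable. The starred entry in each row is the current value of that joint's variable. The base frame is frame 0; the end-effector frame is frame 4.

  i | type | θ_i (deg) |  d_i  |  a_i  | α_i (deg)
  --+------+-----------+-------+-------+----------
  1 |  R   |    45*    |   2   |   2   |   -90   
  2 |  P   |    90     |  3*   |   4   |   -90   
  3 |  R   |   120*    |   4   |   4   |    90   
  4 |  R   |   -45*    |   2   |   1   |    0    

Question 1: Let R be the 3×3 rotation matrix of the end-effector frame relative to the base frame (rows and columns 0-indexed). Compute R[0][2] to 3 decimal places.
End-effector z-axis (col 2 of R) = (0.3536,-0.3536,-0.8660)
R[0][2] = 0.3536

0.354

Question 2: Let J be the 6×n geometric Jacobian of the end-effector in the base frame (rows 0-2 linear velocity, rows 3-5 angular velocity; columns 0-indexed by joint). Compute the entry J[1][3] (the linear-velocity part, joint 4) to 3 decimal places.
-0.933

axis z_3 = (0.3536,-0.3536,-0.8660); lever o_n−o_3 = (1.6401,-0.6401,-1.3785)
cross product → J_v[:, 3] = (-0.0670,-0.9330,0.3536)
J_ω[:, 3] = z_3
entry J[1][3] = -0.9330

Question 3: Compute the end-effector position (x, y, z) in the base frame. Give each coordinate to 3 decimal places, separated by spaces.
0.554 -2.383 -1.378

after link 1: o_1 = (1.4142, 1.4142, 2.0000)
after link 2: o_2 = (-0.7071, 3.5355, -2.0000)
after link 3: o_3 = (-1.0860, -1.7424, -0.0000)
after link 4: o_4 = (0.5541, -2.3825, -1.3785)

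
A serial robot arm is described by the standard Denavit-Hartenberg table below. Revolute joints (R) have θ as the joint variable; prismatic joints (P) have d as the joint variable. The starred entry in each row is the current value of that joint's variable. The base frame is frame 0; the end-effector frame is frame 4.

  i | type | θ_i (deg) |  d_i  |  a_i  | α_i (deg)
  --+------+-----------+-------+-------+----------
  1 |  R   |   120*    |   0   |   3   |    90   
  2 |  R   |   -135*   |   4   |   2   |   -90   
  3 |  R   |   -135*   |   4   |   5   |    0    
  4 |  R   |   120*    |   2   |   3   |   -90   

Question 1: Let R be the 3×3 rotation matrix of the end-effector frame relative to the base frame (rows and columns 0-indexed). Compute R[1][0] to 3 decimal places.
-0.462

End-effector x-axis (col 0 of R) = (0.5657,-0.4621,-0.6830)
R[1][0] = -0.4621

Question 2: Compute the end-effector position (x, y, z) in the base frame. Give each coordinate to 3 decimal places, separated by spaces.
after link 1: o_1 = (-1.5000, 2.5981, 0.0000)
after link 2: o_2 = (2.6712, 3.3733, -1.4142)
after link 3: o_3 = (3.0689, 9.7557, -1.7426)
after link 4: o_4 = (4.0587, 9.5941, -5.2059)

4.059 9.594 -5.206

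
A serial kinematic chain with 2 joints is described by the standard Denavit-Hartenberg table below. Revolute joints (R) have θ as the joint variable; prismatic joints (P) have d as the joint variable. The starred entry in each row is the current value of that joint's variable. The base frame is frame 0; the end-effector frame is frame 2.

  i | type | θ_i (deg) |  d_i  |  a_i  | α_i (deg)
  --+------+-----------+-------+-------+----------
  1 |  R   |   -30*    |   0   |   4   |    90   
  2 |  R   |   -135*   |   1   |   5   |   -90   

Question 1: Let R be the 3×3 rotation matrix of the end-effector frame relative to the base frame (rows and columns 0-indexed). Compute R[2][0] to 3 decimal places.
-0.707

End-effector x-axis (col 0 of R) = (-0.6124,0.3536,-0.7071)
R[2][0] = -0.7071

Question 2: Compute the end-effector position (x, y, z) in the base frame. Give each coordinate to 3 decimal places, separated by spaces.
-0.098 -1.098 -3.536

after link 1: o_1 = (3.4641, -2.0000, 0.0000)
after link 2: o_2 = (-0.0978, -1.0983, -3.5355)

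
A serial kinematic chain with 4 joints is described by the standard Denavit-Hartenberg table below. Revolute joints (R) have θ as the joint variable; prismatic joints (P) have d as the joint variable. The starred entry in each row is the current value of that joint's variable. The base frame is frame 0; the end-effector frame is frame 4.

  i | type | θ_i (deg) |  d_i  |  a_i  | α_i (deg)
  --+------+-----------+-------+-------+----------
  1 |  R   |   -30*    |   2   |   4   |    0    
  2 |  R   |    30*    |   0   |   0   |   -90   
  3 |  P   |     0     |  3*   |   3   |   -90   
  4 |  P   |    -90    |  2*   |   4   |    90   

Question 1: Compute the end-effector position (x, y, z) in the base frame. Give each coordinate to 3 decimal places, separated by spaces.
after link 1: o_1 = (3.4641, -2.0000, 2.0000)
after link 2: o_2 = (3.4641, -2.0000, 2.0000)
after link 3: o_3 = (6.4641, 1.0000, 2.0000)
after link 4: o_4 = (6.4641, 5.0000, 0.0000)

6.464 5.000 0.000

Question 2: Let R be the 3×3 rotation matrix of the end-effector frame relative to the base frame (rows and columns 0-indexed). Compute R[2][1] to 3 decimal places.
-1.000

End-effector y-axis (col 1 of R) = (0.0000,0.0000,-1.0000)
R[2][1] = -1.0000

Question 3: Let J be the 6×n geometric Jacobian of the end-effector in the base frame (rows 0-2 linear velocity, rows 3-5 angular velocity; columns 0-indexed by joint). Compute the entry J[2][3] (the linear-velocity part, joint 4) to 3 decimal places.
-1.000

prismatic axis z_3 = (0.0000,0.0000,-1.0000)
J_v[:, 3] = z_3; J_ω[:, 3] = (0,0,0)
entry J[2][3] = -1.0000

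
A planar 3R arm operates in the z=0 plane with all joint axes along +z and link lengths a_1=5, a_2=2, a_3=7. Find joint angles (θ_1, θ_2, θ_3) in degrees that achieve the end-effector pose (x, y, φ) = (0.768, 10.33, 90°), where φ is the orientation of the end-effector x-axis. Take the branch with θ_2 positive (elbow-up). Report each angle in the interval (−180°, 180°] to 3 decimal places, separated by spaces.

wrist centre = target − a_3·(cos φ, sin φ) = (0.7680, 3.3300)
cos θ_2 = (11.6787−5²−2²)/(2·5·2) = -0.8661; θ_2 = 150.0044° (elbow-up)
β = atan2(3.3300,0.7680) = 77.0129°; ψ = atan2(0.9999,3.2679) = 17.0125°
θ_1 = β − ψ = 60.0004°
θ_3 = φ − θ_1 − θ_2 = -120.0048° (wrapped to (-180°,180°])

60.000 150.004 -120.005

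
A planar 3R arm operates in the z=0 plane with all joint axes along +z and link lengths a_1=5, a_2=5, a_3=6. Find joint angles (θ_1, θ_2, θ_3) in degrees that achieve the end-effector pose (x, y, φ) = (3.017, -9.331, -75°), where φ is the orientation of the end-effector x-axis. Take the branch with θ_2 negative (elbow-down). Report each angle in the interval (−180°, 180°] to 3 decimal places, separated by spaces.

-0.003 -135.003 60.006

wrist centre = target − a_3·(cos φ, sin φ) = (1.4641, -3.5354)
cos θ_2 = (14.6429−5²−5²)/(2·5·5) = -0.7071; θ_2 = -135.0028° (elbow-down)
β = atan2(-3.5354,1.4641) = -67.5048°; ψ = atan2(-3.5354,1.4643) = -67.5014°
θ_1 = β − ψ = -0.0033°
θ_3 = φ − θ_1 − θ_2 = 60.0062° (wrapped to (-180°,180°])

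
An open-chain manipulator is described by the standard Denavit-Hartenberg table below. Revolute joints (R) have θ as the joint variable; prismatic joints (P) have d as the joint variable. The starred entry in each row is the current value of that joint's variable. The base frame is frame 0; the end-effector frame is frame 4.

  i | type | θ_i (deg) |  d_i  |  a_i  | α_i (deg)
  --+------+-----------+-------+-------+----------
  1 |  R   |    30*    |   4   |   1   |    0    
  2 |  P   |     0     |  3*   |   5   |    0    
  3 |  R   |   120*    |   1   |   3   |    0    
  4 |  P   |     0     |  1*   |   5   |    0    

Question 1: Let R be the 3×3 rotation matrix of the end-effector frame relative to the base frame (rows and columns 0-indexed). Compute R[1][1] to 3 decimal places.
End-effector y-axis (col 1 of R) = (-0.5000,-0.8660,0.0000)
R[1][1] = -0.8660

-0.866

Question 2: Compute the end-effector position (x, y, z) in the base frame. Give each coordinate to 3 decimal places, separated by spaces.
after link 1: o_1 = (0.8660, 0.5000, 4.0000)
after link 2: o_2 = (5.1962, 3.0000, 7.0000)
after link 3: o_3 = (2.5981, 4.5000, 8.0000)
after link 4: o_4 = (-1.7321, 7.0000, 9.0000)

-1.732 7.000 9.000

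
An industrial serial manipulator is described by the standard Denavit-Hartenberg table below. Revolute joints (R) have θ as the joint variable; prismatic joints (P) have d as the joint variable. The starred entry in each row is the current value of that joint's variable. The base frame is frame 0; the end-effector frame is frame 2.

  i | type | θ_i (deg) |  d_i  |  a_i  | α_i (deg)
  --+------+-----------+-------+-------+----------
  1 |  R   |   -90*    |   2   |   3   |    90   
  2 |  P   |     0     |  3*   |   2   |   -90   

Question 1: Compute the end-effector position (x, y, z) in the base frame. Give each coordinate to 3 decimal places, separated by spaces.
-3.000 -5.000 2.000

after link 1: o_1 = (0.0000, -3.0000, 2.0000)
after link 2: o_2 = (-3.0000, -5.0000, 2.0000)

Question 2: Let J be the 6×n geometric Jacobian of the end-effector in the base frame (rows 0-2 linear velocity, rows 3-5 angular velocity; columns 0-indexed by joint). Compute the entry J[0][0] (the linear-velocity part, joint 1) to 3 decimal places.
axis z_0 = ẑ; lever o_n−o_0 = (-3.0000,-5.0000,2.0000)
cross product → J_v[:, 0] = (5.0000,-3.0000,0.0000)
J_ω[:, 0] = z_0
entry J[0][0] = 5.0000

5.000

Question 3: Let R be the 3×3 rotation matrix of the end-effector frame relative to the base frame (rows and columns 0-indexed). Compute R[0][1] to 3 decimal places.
End-effector y-axis (col 1 of R) = (1.0000,0.0000,0.0000)
R[0][1] = 1.0000

1.000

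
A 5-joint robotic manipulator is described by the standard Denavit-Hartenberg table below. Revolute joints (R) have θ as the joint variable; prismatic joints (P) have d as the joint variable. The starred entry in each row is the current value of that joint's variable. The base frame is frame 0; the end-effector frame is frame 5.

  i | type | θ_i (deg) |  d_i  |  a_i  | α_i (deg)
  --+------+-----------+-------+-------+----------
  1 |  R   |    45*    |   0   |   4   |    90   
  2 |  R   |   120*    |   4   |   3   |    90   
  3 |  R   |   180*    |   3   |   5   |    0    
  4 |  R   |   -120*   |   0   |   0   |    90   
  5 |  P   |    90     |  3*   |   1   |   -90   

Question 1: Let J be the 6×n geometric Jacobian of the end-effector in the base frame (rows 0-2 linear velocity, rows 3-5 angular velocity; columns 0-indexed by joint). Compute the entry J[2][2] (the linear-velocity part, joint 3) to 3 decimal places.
1.299

axis z_2 = (0.6124,0.6124,0.5000); lever o_n−o_2 = (2.2380,4.3594,-0.0801)
cross product → J_v[:, 2] = (-2.2287,1.1681,1.2990)
J_ω[:, 2] = z_2
entry J[2][2] = 1.2990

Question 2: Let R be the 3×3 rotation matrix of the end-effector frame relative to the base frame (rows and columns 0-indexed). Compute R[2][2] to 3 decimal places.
End-effector z-axis (col 2 of R) = (-0.4356,0.7891,-0.4330)
R[2][2] = -0.4330

-0.433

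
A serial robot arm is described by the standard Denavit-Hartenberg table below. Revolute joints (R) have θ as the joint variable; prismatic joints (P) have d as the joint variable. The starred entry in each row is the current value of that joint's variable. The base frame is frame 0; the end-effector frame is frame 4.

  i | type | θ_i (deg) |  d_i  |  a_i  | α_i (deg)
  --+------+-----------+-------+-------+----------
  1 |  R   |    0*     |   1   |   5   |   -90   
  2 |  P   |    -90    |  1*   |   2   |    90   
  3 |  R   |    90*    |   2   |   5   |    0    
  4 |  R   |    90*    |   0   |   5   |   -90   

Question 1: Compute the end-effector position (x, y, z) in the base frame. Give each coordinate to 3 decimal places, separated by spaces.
3.000 6.000 -2.000

after link 1: o_1 = (5.0000, 0.0000, 1.0000)
after link 2: o_2 = (5.0000, 1.0000, 3.0000)
after link 3: o_3 = (3.0000, 6.0000, 3.0000)
after link 4: o_4 = (3.0000, 6.0000, -2.0000)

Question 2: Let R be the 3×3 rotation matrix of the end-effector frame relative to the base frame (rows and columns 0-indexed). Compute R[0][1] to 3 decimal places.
1.000

End-effector y-axis (col 1 of R) = (1.0000,-0.0000,-0.0000)
R[0][1] = 1.0000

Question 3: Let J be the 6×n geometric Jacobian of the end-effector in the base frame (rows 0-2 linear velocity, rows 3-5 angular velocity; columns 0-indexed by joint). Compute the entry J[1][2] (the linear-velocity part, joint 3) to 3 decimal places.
axis z_2 = (-1.0000,0.0000,0.0000); lever o_n−o_2 = (-2.0000,5.0000,-5.0000)
cross product → J_v[:, 2] = (-0.0000,-5.0000,-5.0000)
J_ω[:, 2] = z_2
entry J[1][2] = -5.0000

-5.000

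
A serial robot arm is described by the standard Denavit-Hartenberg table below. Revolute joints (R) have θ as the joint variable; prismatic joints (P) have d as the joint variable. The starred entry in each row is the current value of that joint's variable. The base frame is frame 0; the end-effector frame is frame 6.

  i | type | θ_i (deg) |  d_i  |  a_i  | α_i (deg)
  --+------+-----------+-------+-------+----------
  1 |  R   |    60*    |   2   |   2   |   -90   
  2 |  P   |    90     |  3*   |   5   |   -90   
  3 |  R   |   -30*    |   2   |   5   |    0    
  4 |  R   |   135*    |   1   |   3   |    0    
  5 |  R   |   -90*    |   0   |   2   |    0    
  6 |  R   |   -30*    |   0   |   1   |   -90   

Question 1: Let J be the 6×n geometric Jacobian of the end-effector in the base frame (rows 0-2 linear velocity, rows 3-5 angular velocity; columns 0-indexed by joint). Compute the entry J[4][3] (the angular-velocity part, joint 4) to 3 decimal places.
-0.866

axis z_3 = (-0.5000,-0.8660,-0.0000); lever o_n−o_3 = (2.2337,-2.4443,-2.1213)
cross product → J_v[:, 3] = (1.8371,-1.0607,3.1566)
J_ω[:, 3] = z_3
entry J[4][3] = -0.8660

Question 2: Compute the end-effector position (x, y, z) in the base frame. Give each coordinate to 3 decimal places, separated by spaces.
-2.529 0.306 -9.451

after link 1: o_1 = (1.0000, 1.7321, 2.0000)
after link 2: o_2 = (-1.5981, 3.2321, -3.0000)
after link 3: o_3 = (-4.7631, 2.7500, -7.3301)
after link 4: o_4 = (-2.7536, 0.4351, -6.5537)
after link 5: o_5 = (-2.3053, 0.1763, -8.4855)
after link 6: o_6 = (-2.5294, 0.3057, -9.4514)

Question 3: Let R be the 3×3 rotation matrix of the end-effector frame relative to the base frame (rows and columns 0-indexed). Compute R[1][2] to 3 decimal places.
End-effector z-axis (col 2 of R) = (0.8365,-0.4830,-0.2588)
R[1][2] = -0.4830

-0.483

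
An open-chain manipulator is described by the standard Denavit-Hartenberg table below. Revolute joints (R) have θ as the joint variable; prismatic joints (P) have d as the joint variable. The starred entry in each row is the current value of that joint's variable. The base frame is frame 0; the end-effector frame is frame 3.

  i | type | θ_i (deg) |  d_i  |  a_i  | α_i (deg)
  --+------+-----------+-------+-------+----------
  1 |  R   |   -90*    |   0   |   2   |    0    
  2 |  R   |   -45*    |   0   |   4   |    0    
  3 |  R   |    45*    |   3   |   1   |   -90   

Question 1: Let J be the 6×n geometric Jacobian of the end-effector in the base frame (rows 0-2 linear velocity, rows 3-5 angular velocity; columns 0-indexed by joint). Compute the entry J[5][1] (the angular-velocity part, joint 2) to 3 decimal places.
axis z_1 = (0.0000,0.0000,1.0000); lever o_n−o_1 = (-2.8284,-3.8284,3.0000)
cross product → J_v[:, 1] = (3.8284,-2.8284,0.0000)
J_ω[:, 1] = z_1
entry J[5][1] = 1.0000

1.000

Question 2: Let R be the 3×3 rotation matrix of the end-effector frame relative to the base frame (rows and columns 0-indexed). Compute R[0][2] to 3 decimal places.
End-effector z-axis (col 2 of R) = (1.0000,0.0000,0.0000)
R[0][2] = 1.0000

1.000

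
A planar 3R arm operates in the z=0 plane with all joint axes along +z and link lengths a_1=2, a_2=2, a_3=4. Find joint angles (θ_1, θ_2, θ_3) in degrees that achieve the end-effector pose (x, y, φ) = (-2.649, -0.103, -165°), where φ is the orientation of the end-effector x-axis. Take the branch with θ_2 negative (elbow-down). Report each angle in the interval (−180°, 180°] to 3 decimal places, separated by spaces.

104.998 -134.985 -135.014

wrist centre = target − a_3·(cos φ, sin φ) = (1.2147, 0.9323)
cos θ_2 = (2.3446−2²−2²)/(2·2·2) = -0.7069; θ_2 = -134.9848° (elbow-down)
β = atan2(0.9323,1.2147) = 37.5060°; ψ = atan2(-1.4146,0.5862) = -67.4924°
θ_1 = β − ψ = 104.9984°
θ_3 = φ − θ_1 − θ_2 = -135.0136° (wrapped to (-180°,180°])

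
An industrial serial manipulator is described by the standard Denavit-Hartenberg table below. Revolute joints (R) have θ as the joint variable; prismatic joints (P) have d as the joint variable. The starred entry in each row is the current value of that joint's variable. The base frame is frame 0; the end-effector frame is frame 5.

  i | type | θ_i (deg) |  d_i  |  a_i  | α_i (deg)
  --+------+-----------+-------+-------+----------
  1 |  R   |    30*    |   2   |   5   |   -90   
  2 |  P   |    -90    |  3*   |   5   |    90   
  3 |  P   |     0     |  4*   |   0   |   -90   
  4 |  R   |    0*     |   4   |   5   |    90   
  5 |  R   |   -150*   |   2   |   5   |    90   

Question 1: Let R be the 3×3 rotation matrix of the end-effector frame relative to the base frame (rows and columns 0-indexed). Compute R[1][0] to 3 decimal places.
-0.433

End-effector x-axis (col 0 of R) = (0.2500,-0.4330,-0.8660)
R[1][0] = -0.4330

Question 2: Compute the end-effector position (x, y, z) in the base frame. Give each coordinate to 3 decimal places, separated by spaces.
-3.116 3.397 7.670

after link 1: o_1 = (4.3301, 2.5000, 2.0000)
after link 2: o_2 = (2.8301, 5.0981, 7.0000)
after link 3: o_3 = (-0.6340, 3.0981, 7.0000)
after link 4: o_4 = (-2.6340, 6.5622, 12.0000)
after link 5: o_5 = (-3.1160, 3.3971, 7.6699)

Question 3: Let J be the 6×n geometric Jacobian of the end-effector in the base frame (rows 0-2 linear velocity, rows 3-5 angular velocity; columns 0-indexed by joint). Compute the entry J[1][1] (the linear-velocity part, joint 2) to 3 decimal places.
prismatic axis z_1 = (-0.5000,0.8660,0.0000)
J_v[:, 1] = z_1; J_ω[:, 1] = (0,0,0)
entry J[1][1] = 0.8660

0.866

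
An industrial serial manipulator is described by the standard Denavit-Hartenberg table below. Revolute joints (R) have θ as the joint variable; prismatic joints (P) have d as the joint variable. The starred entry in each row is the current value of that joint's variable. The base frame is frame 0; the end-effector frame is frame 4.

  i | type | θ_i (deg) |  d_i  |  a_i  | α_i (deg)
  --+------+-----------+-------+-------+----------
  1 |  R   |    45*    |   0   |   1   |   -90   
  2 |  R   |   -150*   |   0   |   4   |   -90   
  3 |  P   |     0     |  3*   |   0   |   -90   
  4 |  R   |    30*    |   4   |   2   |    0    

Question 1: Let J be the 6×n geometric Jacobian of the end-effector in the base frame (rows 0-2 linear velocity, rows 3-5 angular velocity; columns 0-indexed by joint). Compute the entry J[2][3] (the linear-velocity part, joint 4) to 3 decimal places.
-2.000

axis z_3 = (0.7071,-0.7071,0.0000); lever o_n−o_3 = (1.4142,-4.2426,0.0000)
cross product → J_v[:, 3] = (0.0000,0.0000,-2.0000)
J_ω[:, 3] = z_3
entry J[2][3] = -2.0000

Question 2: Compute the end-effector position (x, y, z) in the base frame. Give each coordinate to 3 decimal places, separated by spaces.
0.732 -4.924 4.598

after link 1: o_1 = (0.7071, 0.7071, 0.0000)
after link 2: o_2 = (-1.7424, -1.7424, 2.0000)
after link 3: o_3 = (-0.6817, -0.6817, 4.5981)
after link 4: o_4 = (0.7325, -4.9244, 4.5981)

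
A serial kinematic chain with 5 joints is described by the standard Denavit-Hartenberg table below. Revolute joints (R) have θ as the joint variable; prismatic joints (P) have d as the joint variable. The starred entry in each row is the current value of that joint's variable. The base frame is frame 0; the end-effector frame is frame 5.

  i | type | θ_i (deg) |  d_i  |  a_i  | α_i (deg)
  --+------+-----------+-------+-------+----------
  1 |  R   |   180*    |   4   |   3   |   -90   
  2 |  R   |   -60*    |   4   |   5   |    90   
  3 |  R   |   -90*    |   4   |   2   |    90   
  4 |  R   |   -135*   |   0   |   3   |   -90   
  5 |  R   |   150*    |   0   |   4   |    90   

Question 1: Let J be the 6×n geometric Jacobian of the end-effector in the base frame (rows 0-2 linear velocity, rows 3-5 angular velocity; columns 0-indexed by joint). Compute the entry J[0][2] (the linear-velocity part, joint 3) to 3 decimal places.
-1.164

axis z_2 = (0.8660,-0.0000,0.5000); lever o_n−o_2 = (2.7483,2.3282,3.8961)
cross product → J_v[:, 2] = (-1.1641,-2.0000,2.0163)
J_ω[:, 2] = z_2
entry J[0][2] = -1.1641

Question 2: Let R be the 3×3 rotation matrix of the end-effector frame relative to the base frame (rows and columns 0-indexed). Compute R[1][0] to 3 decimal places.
0.612

End-effector x-axis (col 0 of R) = (0.2803,0.6124,0.7392)
R[1][0] = 0.6124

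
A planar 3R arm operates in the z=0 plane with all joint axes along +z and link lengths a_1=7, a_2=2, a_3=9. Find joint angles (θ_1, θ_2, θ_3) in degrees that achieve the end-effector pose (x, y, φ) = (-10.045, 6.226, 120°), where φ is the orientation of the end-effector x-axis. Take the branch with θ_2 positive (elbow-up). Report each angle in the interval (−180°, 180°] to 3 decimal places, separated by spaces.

-178.419 134.985 163.434

wrist centre = target − a_3·(cos φ, sin φ) = (-5.5450, -1.5682)
cos θ_2 = (33.2064−7²−2²)/(2·7·2) = -0.7069; θ_2 = 134.9845° (elbow-up)
β = atan2(-1.5682,-5.5450) = -164.2081°; ψ = atan2(1.4146,5.5862) = 14.2104°
θ_1 = β − ψ = -178.4185°
θ_3 = φ − θ_1 − θ_2 = 163.4340° (wrapped to (-180°,180°])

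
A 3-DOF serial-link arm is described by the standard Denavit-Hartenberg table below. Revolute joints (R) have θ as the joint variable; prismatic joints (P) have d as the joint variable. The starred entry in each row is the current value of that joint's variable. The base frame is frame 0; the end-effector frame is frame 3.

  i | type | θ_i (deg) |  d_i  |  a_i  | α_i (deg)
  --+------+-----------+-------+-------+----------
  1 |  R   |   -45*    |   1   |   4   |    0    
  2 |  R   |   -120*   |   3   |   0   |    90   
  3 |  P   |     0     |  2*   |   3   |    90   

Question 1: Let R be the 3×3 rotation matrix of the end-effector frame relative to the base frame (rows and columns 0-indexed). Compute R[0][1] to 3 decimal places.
-0.259

End-effector y-axis (col 1 of R) = (-0.2588,0.9659,0.0000)
R[0][1] = -0.2588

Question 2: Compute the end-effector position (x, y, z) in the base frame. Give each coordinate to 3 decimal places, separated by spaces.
-0.587 -1.673 4.000

after link 1: o_1 = (2.8284, -2.8284, 1.0000)
after link 2: o_2 = (2.8284, -2.8284, 4.0000)
after link 3: o_3 = (-0.5870, -1.6730, 4.0000)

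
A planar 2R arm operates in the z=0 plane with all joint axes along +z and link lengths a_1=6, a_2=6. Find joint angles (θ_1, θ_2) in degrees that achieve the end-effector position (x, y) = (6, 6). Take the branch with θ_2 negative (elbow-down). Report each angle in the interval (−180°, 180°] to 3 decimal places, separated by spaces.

cos θ_2 = (72.0000−6²−6²)/(2·6·6) = 0.0000; θ_2 = -90.0000° (elbow-down)
β = atan2(6.0000,6.0000) = 45.0000°; ψ = atan2(-6.0000,6.0000) = -45.0000°
θ_1 = β − ψ = 90.0000°

90.000 -90.000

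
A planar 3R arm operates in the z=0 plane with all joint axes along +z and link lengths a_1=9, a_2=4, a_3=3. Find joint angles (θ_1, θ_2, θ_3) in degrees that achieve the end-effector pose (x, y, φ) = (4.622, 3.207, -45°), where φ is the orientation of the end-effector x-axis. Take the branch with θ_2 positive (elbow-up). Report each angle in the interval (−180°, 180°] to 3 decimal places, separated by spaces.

wrist centre = target − a_3·(cos φ, sin φ) = (2.5007, 5.3283)
cos θ_2 = (34.6444−9²−4²)/(2·9·4) = -0.8661; θ_2 = 150.0028° (elbow-up)
β = atan2(5.3283,2.5007) = 64.8585°; ψ = atan2(1.9998,5.5358) = 19.8625°
θ_1 = β − ψ = 44.9960°
θ_3 = φ − θ_1 − θ_2 = 120.0012° (wrapped to (-180°,180°])

44.996 150.003 120.001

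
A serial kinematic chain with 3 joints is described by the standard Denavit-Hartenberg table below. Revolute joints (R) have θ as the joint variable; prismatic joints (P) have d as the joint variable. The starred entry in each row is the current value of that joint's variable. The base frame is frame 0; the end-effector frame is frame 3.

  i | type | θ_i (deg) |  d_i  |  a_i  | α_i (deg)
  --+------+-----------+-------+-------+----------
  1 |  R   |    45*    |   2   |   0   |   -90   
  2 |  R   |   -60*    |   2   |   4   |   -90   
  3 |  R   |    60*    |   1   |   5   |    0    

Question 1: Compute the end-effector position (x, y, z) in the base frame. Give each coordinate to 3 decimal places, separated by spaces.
after link 1: o_1 = (0.0000, 0.0000, 2.0000)
after link 2: o_2 = (0.0000, 2.8284, 5.4641)
after link 3: o_3 = (4.5581, 1.2628, 7.1292)

4.558 1.263 7.129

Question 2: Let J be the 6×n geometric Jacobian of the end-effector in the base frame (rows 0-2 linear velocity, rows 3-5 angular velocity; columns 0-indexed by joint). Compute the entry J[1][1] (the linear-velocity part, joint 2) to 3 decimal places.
3.627

axis z_1 = (-0.7071,0.7071,0.0000); lever o_n−o_1 = (4.5581,1.2628,5.1292)
cross product → J_v[:, 1] = (3.6269,3.6269,-4.1160)
J_ω[:, 1] = z_1
entry J[1][1] = 3.6269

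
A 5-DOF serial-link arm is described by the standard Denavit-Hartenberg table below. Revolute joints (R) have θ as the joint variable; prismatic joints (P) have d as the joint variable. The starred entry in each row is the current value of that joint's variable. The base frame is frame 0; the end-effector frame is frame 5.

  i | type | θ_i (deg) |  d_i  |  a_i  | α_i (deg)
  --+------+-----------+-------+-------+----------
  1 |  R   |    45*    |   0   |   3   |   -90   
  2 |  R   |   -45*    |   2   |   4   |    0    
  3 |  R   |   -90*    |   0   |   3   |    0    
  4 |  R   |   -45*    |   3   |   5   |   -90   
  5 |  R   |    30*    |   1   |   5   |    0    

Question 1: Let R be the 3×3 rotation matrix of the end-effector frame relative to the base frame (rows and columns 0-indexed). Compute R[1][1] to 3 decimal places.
-0.259

End-effector y-axis (col 1 of R) = (0.9659,-0.2588,-0.0000)
R[1][1] = -0.2588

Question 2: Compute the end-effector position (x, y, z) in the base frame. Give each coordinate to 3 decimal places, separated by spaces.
-5.744 -2.208 5.950

after link 1: o_1 = (2.1213, 2.1213, 0.0000)
after link 2: o_2 = (2.7071, 5.5355, 2.8284)
after link 3: o_3 = (1.2071, 4.0355, 4.9497)
after link 4: o_4 = (-4.4497, 2.6213, 4.9497)
after link 5: o_5 = (-5.7438, -2.2083, 5.9497)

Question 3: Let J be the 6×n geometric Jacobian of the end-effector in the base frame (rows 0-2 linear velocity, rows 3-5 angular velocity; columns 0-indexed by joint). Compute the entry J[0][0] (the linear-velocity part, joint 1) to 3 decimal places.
2.208

axis z_0 = ẑ; lever o_n−o_0 = (-5.7438,-2.2083,5.9497)
cross product → J_v[:, 0] = (2.2083,-5.7438,0.0000)
J_ω[:, 0] = z_0
entry J[0][0] = 2.2083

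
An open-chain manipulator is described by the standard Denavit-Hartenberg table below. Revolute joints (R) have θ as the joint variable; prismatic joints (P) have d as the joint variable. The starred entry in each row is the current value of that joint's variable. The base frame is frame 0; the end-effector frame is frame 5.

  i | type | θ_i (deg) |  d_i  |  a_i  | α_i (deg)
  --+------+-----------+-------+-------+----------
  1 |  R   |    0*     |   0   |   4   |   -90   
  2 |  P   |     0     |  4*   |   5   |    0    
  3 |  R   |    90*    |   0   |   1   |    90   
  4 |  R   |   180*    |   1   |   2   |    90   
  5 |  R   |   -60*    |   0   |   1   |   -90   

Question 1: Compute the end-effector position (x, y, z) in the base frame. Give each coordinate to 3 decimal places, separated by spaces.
after link 1: o_1 = (4.0000, 0.0000, 0.0000)
after link 2: o_2 = (9.0000, 4.0000, 0.0000)
after link 3: o_3 = (9.0000, 4.0000, -1.0000)
after link 4: o_4 = (10.0000, 4.0000, 1.0000)
after link 5: o_5 = (9.1340, 4.0000, 1.5000)

9.134 4.000 1.500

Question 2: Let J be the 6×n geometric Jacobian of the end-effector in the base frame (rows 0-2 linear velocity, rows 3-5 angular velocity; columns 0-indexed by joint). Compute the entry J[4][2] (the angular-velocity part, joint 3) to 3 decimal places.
axis z_2 = (0.0000,1.0000,0.0000); lever o_n−o_2 = (0.1340,0.0000,1.5000)
cross product → J_v[:, 2] = (1.5000,0.0000,-0.1340)
J_ω[:, 2] = z_2
entry J[4][2] = 1.0000

1.000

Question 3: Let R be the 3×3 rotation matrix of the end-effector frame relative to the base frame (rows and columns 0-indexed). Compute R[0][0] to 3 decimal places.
-0.866

End-effector x-axis (col 0 of R) = (-0.8660,0.0000,0.5000)
R[0][0] = -0.8660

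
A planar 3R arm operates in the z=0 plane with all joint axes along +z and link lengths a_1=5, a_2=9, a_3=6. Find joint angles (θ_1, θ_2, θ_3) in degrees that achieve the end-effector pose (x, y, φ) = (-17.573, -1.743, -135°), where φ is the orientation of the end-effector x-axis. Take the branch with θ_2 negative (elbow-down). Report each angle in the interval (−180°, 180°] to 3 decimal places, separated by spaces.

-171.246 -29.994 66.241

wrist centre = target − a_3·(cos φ, sin φ) = (-13.3304, 2.4996)
cos θ_2 = (183.9467−5²−9²)/(2·5·9) = 0.8661; θ_2 = -29.9944° (elbow-down)
β = atan2(2.4996,-13.3304) = 169.3795°; ψ = atan2(-4.4992,12.7947) = -19.3742°
θ_1 = β − ψ = 188.7537°
θ_3 = φ − θ_1 − θ_2 = 66.2407° (wrapped to (-180°,180°])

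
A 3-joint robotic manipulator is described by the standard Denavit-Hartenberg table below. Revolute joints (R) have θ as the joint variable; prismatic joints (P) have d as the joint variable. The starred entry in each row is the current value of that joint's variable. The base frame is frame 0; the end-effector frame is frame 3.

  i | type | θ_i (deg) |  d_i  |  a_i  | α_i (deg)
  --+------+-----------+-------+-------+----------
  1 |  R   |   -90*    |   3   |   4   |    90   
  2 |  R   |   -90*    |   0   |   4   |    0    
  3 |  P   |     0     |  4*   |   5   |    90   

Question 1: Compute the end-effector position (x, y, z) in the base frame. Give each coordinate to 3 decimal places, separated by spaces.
-4.000 -4.000 -6.000

after link 1: o_1 = (0.0000, -4.0000, 3.0000)
after link 2: o_2 = (0.0000, -4.0000, -1.0000)
after link 3: o_3 = (-4.0000, -4.0000, -6.0000)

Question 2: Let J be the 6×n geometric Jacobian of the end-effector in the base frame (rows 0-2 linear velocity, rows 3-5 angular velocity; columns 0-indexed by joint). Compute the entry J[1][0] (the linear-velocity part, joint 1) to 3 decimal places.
axis z_0 = ẑ; lever o_n−o_0 = (-4.0000,-4.0000,-6.0000)
cross product → J_v[:, 0] = (4.0000,-4.0000,0.0000)
J_ω[:, 0] = z_0
entry J[1][0] = -4.0000

-4.000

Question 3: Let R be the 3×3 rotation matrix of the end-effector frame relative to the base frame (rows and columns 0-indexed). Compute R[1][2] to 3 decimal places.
1.000

End-effector z-axis (col 2 of R) = (-0.0000,1.0000,-0.0000)
R[1][2] = 1.0000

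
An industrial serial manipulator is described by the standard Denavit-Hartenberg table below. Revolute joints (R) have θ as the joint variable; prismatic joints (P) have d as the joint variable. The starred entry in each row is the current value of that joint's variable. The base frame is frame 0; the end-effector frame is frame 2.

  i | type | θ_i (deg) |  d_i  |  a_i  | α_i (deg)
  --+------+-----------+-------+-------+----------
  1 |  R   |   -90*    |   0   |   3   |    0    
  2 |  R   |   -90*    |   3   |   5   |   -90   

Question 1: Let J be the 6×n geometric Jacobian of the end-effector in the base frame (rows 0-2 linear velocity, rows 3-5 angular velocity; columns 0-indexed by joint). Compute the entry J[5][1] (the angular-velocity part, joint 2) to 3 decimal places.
axis z_1 = (0.0000,0.0000,1.0000); lever o_n−o_1 = (-5.0000,-0.0000,3.0000)
cross product → J_v[:, 1] = (0.0000,-5.0000,0.0000)
J_ω[:, 1] = z_1
entry J[5][1] = 1.0000

1.000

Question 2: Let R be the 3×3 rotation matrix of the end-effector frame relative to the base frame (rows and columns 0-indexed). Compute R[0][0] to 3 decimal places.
-1.000

End-effector x-axis (col 0 of R) = (-1.0000,-0.0000,0.0000)
R[0][0] = -1.0000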